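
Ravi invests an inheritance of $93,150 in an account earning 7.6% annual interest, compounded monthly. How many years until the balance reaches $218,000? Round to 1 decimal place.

11.2 years

We need (1 + 0.00633333)^(12t) = 2.3403, so 12t = ln 2.3403 / ln 1.006333 ≈ 134.6801.
t ≈ 134.6801/12 = 11.2233 years.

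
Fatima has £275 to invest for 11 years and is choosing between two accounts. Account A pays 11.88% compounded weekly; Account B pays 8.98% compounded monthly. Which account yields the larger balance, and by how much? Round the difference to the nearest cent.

Account A, by £278.68

A: (1 + 0.1188/52)^572 ≈ 3.688830618, so 275 × 3.688830618 ≈ 1,014.4284.
B: (1 + 0.0898/12)^132 ≈ 2.67546265, so 275 × 2.67546265 ≈ 735.7522.
Difference ≈ 278.6762 in favor of A.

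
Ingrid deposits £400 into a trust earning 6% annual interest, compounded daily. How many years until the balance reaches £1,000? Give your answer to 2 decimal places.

15.27 years

(1 + 0.000164384)^(365t) = 1,000/400 = 2.5.
365t·ln(1 + 0.000164384) = ln(2.5); 365t = 0.91629/0.00016437 ≈ 5574.5601.
t ≈ 15.2728 years.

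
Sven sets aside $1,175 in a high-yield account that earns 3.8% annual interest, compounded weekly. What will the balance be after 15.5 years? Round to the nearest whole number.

$2,117

Periodic rate = 3.8%/52 = 0.000730769; periods = 52·15.5 = 806.
A = 1,175·(1 + 0.038/52)^806 ≈ 1,175·1.801797708 ≈ 2,117.1123.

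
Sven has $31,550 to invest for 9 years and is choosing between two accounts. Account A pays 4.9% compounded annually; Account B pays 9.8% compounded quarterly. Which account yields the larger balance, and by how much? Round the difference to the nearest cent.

Account A growth factor: (1 + 0.049)^9 ≈ 1.5380816602; balance ≈ 48,526.4764.
Account B growth factor: (1 + 0.0245)^36 ≈ 2.3901802777; balance ≈ 75,410.1878.
Account B is larger by 26,883.7114.

Account B, by $26,883.71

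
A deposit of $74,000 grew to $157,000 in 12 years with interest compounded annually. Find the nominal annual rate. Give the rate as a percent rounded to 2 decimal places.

The 12-period growth factor is 157,000/74,000 = 2.12162.
r = 2.12162^(1/12) − 1 ≈ 0.0646879, i.e. 6.46879%.

6.47%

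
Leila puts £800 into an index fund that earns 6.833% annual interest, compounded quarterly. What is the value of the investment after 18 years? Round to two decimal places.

Growth factor = (1 + 0.0170825)^72 ≈ 3.38567366.
A ≈ 800 × 3.38567366 ≈ 2,708.5389.

£2,708.54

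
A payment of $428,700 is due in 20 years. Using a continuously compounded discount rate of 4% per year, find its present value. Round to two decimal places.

$192,627.33

P = A·e^(−rt) = 428,700·e^(−0.8).
e^(−0.8) ≈ 0.449328964117, so P ≈ 192,627.3269.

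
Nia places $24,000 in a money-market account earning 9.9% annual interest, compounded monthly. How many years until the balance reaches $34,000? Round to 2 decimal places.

(1 + 0.00825)^(12t) = 34,000/24,000 = 1.4167.
12t·ln(1 + 0.00825) = ln(1.4167); 12t = 0.34831/0.00821615 ≈ 42.3929.
t ≈ 3.5327 years.

3.53 years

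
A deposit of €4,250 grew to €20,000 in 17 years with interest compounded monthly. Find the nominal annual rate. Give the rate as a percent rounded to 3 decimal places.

9.145%

The 204-period growth factor is 20,000/4,250 = 4.70588.
r/12 = 4.70588^(1/204) − 1 ≈ 0.00762112, so r ≈ 12·0.00762112 = 9.14534%.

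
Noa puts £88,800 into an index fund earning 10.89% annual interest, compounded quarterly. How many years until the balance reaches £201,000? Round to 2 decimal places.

7.60 years

(1 + 0.027225)^(4t) = 201,000/88,800 = 2.2635.
4t·ln(1 + 0.027225) = ln(2.2635); 4t = 0.81692/0.026861 ≈ 30.4128.
t ≈ 7.6032 years.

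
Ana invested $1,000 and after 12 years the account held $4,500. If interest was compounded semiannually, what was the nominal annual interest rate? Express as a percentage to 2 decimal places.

12.94%

(1 + r/2)^24 = 4,500/1,000 = 4.5.
1 + r/2 = 4.5^(1/24) ≈ 1.064675, so r/2 ≈ 0.0646753.
r ≈ 2·0.0646753 = 12.93506%.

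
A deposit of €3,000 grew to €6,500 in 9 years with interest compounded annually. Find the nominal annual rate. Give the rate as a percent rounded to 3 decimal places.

8.971%

(1 + r)^9 = 6,500/3,000 = 2.16667.
1 + r = 2.16667^(1/9) ≈ 1.089708, so r ≈ 0.0897082.
r ≈ 8.97082%.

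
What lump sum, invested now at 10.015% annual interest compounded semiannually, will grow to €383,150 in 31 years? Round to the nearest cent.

€18,522.90

Periodic rate = 10.015%/2 = 0.050075; 62 periods.
P = 383,150/(1 + 0.050075)^62 ≈ 383,150/20.6852025457 ≈ 18,522.9030.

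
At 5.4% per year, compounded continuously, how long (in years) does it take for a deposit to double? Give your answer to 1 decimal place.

12.8 years

e^(0.054t) = 2, so 0.054t = ln 2 ≈ 0.69315.
t ≈ 0.69315/0.054 ≈ 12.8361.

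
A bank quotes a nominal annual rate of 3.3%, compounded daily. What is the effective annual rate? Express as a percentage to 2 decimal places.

3.35%

EAR = (1 + 3.3%/365)^365 − 1 = (1 + 0.000090411)^365 − 1.
(1 + 0.000090411)^365 ≈ 1.033549, so EAR ≈ 3.35490%.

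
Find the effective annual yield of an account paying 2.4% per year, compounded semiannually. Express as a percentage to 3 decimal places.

2.414%

One year is 2 periods at 0.012 each: (1 + 0.012)^2 ≈ 1.024144.
EAR = 1.024144 − 1 ≈ 2.41440%.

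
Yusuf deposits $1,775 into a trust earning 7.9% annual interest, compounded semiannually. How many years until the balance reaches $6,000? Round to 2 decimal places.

15.72 years

(1 + 0.0395)^(2t) = 6,000/1,775 = 3.3803.
2t·ln(1 + 0.0395) = ln(3.3803); 2t = 1.218/0.0387398 ≈ 31.4395.
t ≈ 15.7197 years.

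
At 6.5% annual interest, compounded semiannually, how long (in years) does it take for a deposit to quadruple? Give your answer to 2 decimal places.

(1 + 0.0325)^(2t) = 4.
2t = ln 4 / ln(1 + 0.0325) ≈ 1.3863/0.031983 ≈ 43.3447.
t ≈ 21.6723.

21.67 years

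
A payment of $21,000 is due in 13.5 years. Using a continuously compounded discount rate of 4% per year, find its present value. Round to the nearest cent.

P = A·e^(−rt) = 21,000·e^(−0.54).
e^(−0.54) ≈ 0.58274825237, so P ≈ 12,237.7133.

$12,237.71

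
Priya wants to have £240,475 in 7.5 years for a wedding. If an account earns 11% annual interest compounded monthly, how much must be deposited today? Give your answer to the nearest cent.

Periodic rate = 11%/12 = 0.00916667; 90 periods.
P = 240,475/(1 + 0.11/12)^90 ≈ 240,475/2.2733208681 ≈ 105,781.3718.

£105,781.37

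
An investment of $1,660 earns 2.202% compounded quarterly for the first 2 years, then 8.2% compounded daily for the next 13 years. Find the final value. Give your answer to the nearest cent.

After 2 years at 2.202%: 1,660 × 1.044897948 ≈ 1,734.5306.
Then 13 years at 8.2%: 1,734.5306 × 2.903393646 ≈ 5,036.0251.

$5,036.03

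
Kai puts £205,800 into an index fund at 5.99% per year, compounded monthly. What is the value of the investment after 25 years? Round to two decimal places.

£916,607.82

Periodic rate = 5.99%/12 = 0.00499167; periods = 12·25 = 300.
A = 205,800·(1 + 0.0599/12)^300 ≈ 205,800·4.45387667924 ≈ 916,607.8206.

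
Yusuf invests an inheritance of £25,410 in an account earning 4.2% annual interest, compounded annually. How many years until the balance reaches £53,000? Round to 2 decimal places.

17.87 years

We need (1 + 0.042)^t = 2.0858, so t = ln 2.0858 / ln 1.042 ≈ 17.8686.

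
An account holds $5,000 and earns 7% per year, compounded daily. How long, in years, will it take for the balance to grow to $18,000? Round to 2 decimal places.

18.30 years

(1 + 0.000191781)^(365t) = 18,000/5,000 = 3.6.
365t·ln(1 + 0.000191781) = ln(3.6); 365t = 1.2809/0.000191762 ≈ 6679.7955.
t ≈ 18.3008 years.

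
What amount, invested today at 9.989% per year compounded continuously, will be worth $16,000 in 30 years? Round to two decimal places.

$799.23

P = A·e^(−rt) = 16,000·e^(−2.9967).
e^(−2.9967) ≈ 0.049951637083, so P ≈ 799.2262.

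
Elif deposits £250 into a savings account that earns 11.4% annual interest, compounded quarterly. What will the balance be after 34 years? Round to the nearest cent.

Growth factor = (1 + 0.0285)^136 ≈ 45.68611832.
A ≈ 250 × 45.68611832 ≈ 11,421.5296.

£11,421.53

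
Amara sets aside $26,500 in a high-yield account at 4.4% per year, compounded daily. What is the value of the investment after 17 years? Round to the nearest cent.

Periodic rate = 4.4%/365 = 0.000120548; periods = 365·17 = 6205.
A = 26,500·(1 + 0.044/365)^6205 ≈ 26,500·2.1126750035 ≈ 55,985.8876.

$55,985.89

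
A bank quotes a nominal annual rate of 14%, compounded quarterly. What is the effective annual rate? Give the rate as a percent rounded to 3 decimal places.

EAR = (1 + 14%/4)^4 − 1 = (1 + 0.035)^4 − 1.
(1 + 0.035)^4 ≈ 1.147523, so EAR ≈ 14.75230%.

14.752%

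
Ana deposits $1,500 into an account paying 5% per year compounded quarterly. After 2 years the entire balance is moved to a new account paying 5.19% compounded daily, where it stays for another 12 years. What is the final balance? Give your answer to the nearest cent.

After 2 years at 5%: 1,500 × 1.104486101 ≈ 1,656.7292.
Then 12 years at 5.19%: 1,656.7292 × 1.864057802 ≈ 3,088.2389.

$3,088.24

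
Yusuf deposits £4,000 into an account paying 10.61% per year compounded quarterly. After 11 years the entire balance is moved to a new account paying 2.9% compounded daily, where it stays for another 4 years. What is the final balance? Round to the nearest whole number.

£14,213

After 11 years at 10.61%: 4,000 × 3.1641666477 ≈ 12,656.6666.
Then 4 years at 2.9%: 12,656.6666 × 1.1229906974 ≈ 14,213.3188.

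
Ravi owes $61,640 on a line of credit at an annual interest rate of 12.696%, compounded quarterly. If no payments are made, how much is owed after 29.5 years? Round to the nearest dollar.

Periodic rate = 12.696%/4 = 0.03174; periods = 4·29.5 = 118.
A = 61,640·(1 + 0.03174)^118 ≈ 61,640·39.92929581027 ≈ 2,461,241.7937.

$2,461,242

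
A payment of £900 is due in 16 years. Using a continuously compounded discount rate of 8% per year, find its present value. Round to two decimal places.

£250.23

P = A·e^(−rt) = 900·e^(−1.28).
e^(−1.28) ≈ 0.2780373, so P ≈ 250.2336.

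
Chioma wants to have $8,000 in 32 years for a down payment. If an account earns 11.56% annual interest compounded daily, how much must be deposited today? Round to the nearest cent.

$198.06

Periodic rate = 11.56%/365 = 0.000316712; 11680 periods.
P = 8,000/(1 + 0.1156/365)^11680 ≈ 8,000/40.39129666 ≈ 198.0625.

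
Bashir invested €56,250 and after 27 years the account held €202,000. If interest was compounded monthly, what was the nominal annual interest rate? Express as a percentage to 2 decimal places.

4.74%

(1 + r/12)^324 = 202,000/56,250 = 3.59111.
1 + r/12 = 3.59111^(1/324) ≈ 1.003954, so r/12 ≈ 0.00395366.
r ≈ 12·0.00395366 = 4.74440%.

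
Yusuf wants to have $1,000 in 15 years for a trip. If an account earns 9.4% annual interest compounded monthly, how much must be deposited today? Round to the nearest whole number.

Growth factor = (1 + 0.094/12)^180 ≈ 4.07351463.
P = 1,000/4.07351463 ≈ 245.4883.

$245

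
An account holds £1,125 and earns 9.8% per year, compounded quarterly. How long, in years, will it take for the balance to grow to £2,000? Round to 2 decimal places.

(1 + 0.0245)^(4t) = 2,000/1,125 = 1.7778.
4t·ln(1 + 0.0245) = ln(1.7778); 4t = 0.57536/0.0242047 ≈ 23.7708.
t ≈ 5.9427 years.

5.94 years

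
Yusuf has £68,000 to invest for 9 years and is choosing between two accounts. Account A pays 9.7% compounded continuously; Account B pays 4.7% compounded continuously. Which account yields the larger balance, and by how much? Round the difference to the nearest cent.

Account A growth factor: e^(0.097·9) = e^0.873 ≈ 2.39408233793; balance ≈ 162,797.5990.
Account B growth factor: e^(0.047·9) = e^0.423 ≈ 1.52653429597; balance ≈ 103,804.3321.
Account A is larger by 58,993.2669.

Account A, by £58,993.27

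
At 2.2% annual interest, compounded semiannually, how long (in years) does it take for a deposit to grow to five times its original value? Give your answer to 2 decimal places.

73.56 years

(1 + 0.011)^(2t) = 5.
2t = ln 5 / ln(1 + 0.011) ≈ 1.6094/0.0109399 ≈ 147.1158.
t ≈ 73.5579.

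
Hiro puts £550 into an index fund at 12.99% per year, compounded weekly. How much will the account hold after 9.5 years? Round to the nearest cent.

Growth factor = (1 + 0.1299/52)^494 ≈ 3.429831677.
A ≈ 550 × 3.429831677 ≈ 1,886.4074.

£1,886.41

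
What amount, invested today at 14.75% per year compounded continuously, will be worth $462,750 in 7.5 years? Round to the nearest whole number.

P = A·e^(−rt) = 462,750·e^(−1.10625).
e^(−1.10625) ≈ 0.33079712729, so P ≈ 153,076.3707.

$153,076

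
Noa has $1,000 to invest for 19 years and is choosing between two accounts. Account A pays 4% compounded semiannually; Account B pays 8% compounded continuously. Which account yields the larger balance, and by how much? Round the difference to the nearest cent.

Account B, by $2,449.93

A: (1 + 0.02)^38 ≈ 2.122298792, so 1,000 × 2.122298792 ≈ 2,122.2988.
B: e^(0.08·19) = e^1.52 ≈ 4.572225195, so 1,000 × 4.572225195 ≈ 4,572.2252.
Difference ≈ 2,449.9264 in favor of B.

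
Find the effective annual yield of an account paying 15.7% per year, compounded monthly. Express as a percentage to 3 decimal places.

EAR = (1 + 15.7%/12)^12 − 1 = (1 + 0.0130833)^12 − 1.
(1 + 0.0130833)^12 ≈ 1.168805, so EAR ≈ 16.88050%.

16.880%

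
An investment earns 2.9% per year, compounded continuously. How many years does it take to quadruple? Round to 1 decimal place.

e^(0.029t) = 4, so 0.029t = ln 4 ≈ 1.3863.
t ≈ 1.3863/0.029 ≈ 47.8033.

47.8 years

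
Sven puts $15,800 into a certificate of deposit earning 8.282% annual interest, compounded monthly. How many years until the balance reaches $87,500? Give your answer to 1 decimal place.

(1 + 0.00690167)^(12t) = 87,500/15,800 = 5.538.
12t·ln(1 + 0.00690167) = ln(5.538); 12t = 1.7116/0.00687796 ≈ 248.8571.
t ≈ 20.7381 years.

20.7 years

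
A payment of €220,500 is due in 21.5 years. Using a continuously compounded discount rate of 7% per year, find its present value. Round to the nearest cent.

€48,954.81

P = A·e^(−rt) = 220,500·e^(−1.505).
e^(−1.505) ≈ 0.222017293832, so P ≈ 48,954.8133.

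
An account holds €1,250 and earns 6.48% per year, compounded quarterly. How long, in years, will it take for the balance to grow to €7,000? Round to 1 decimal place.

(1 + 0.0162)^(4t) = 7,000/1,250 = 5.6.
4t·ln(1 + 0.0162) = ln(5.6); 4t = 1.7228/0.0160702 ≈ 107.2027.
t ≈ 26.8007 years.

26.8 years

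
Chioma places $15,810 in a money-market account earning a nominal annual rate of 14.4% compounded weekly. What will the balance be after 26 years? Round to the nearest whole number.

$664,788

Growth factor = (1 + 0.144/52)^1352 ≈ 42.0485772291.
A ≈ 15,810 × 42.0485772291 ≈ 664,788.0060.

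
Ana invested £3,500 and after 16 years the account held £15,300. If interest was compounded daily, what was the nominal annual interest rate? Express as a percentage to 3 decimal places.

The 5840-period growth factor is 15,300/3,500 = 4.37143.
r/365 = 4.37143^(1/5840) − 1 ≈ 0.000252616, so r ≈ 365·0.000252616 = 9.22048%.

9.220%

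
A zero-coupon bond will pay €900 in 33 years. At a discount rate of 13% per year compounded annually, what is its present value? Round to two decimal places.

€15.95

Annual rate = 13% = 0.13; 33 periods.
P = 900/(1 + 0.13)^33 ≈ 900/56.4402118 ≈ 15.9461.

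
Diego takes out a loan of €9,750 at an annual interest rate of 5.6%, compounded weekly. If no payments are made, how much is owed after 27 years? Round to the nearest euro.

€44,188

Growth factor = (1 + 0.056/52)^1404 ≈ 4.5321046317.
A ≈ 9,750 × 4.5321046317 ≈ 44,188.0202.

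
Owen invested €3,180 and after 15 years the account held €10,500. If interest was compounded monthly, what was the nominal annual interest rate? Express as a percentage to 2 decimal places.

(1 + r/12)^180 = 10,500/3,180 = 3.30189.
1 + r/12 = 3.30189^(1/180) ≈ 1.006658, so r/12 ≈ 0.00665815.
r ≈ 12·0.00665815 = 7.98977%.

7.99%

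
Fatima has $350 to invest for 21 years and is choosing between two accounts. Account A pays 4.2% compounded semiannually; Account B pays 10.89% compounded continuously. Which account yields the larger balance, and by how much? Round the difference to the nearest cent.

Account A growth factor: (1 + 0.021)^42 ≈ 2.3937631; balance ≈ 837.8171.
Account B growth factor: e^(0.1089·21) = e^2.2869 ≈ 9.844372774; balance ≈ 3,445.5305.
Account B is larger by 2,607.7134.

Account B, by $2,607.71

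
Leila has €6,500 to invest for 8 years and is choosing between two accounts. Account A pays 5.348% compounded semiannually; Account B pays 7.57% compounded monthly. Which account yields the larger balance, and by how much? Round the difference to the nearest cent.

Account B, by €1,972.92

Account A growth factor: (1 + 0.02674)^16 ≈ 1.525343681; balance ≈ 9,914.7339.
Account B growth factor: (1 + 0.0757/12)^96 ≈ 1.828869163; balance ≈ 11,887.6496.
Account B is larger by 1,972.9156.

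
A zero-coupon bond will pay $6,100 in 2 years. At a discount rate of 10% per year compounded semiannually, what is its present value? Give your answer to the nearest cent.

Periodic rate = 10%/2 = 0.05; 4 periods.
P = 6,100/(1 + 0.05)^4 ≈ 6,100/1.21550625 ≈ 5,018.4851.

$5,018.49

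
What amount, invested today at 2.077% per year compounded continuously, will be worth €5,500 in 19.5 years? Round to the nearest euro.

€3,668

P = A·e^(−rt) = 5,500·e^(−0.405015).
e^(−0.405015) ≈ 0.6669668063, so P ≈ 3,668.3174.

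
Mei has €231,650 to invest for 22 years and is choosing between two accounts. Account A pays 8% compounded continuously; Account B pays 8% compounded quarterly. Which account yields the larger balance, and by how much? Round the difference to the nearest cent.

Account A, by €23,184.31

Account A growth factor: e^(0.08·22) = e^1.76 ≈ 5.812437394403; balance ≈ 1,346,451.1224.
Account B growth factor: (1 + 0.02)^88 ≈ 5.712354023746; balance ≈ 1,323,266.8096.
Account A is larger by 23,184.3128.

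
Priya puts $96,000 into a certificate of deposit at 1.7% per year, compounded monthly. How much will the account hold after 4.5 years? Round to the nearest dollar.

Periodic rate = 1.7%/12 = 0.00141667; periods = 12·4.5 = 54.
A = 96,000·(1 + 0.017/12)^54 ≈ 96,000·1.07944375158 ≈ 103,626.6002.

$103,627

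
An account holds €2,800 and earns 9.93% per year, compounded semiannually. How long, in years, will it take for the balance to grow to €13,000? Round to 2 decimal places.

15.84 years

We need (1 + 0.04965)^(2t) = 4.6429, so 2t = ln 4.6429 / ln 1.04965 ≈ 31.6845.
t ≈ 31.6845/2 = 15.8423 years.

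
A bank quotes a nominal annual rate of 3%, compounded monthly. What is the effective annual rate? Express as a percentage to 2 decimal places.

3.04%

EAR = (1 + 3%/12)^12 − 1 = (1 + 0.0025)^12 − 1.
(1 + 0.0025)^12 ≈ 1.030416, so EAR ≈ 3.04160%.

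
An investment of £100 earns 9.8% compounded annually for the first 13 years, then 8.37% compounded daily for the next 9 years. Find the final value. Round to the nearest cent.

After 13 years at 9.8%: 100 × 3.37155634 ≈ 337.1556.
Then 9 years at 8.37%: 337.1556 × 2.12381424 ≈ 716.0559.

£716.06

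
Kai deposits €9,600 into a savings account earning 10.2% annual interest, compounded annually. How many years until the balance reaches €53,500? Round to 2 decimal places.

17.69 years

(1 + 0.102)^t = 53,500/9,600 = 5.5729.
t·ln(1 + 0.102) = ln(5.5729); t = 1.7179/0.0971267 ≈ 17.6874.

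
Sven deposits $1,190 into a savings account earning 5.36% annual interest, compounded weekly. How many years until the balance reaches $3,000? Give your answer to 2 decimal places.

(1 + 0.00103077)^(52t) = 3,000/1,190 = 2.521.
52t·ln(1 + 0.00103077) = ln(2.521); 52t = 0.92466/0.00103024 ≈ 897.5195.
t ≈ 17.2600 years.

17.26 years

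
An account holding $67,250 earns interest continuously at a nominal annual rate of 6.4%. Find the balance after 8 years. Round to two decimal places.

A = P·e^(rt) = 67,250·e^(0.064·8) = 67,250·e^0.512.
e^0.512 ≈ 1.66862511014, so A ≈ 112,215.0387.

$112,215.04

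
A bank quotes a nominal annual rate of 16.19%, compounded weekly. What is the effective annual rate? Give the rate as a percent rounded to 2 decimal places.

One year is 52 periods at 0.00311346 each: (1 + 0.00311346)^52 ≈ 1.175447.
EAR = 1.175447 − 1 ≈ 17.54470%.

17.54%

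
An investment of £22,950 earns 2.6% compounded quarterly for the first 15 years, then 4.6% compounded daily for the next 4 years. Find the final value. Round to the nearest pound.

£40,693

After 15 years at 2.6%: 22,950 × 1.4751179694 ≈ 33,853.9574.
Then 4 years at 4.6%: 33,853.9574 × 1.2020018876 ≈ 40,692.5207.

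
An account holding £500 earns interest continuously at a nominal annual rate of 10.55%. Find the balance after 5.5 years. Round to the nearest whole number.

£893

A = P·e^(rt) = 500·e^(0.1055·5.5) = 500·e^0.58025.
e^0.58025 ≈ 1.786485, so A ≈ 893.2425.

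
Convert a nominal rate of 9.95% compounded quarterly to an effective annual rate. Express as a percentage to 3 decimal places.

One year is 4 periods at 0.024875 each: (1 + 0.024875)^4 ≈ 1.103275.
EAR = 1.103275 − 1 ≈ 10.32745%.

10.327%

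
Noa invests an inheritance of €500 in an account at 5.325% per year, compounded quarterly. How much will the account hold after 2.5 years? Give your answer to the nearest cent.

Periodic rate = 5.325%/4 = 0.0133125; periods = 4·2.5 = 10.
A = 500·(1 + 0.0133125)^10 ≈ 500·1.14138983 ≈ 570.6949.

€570.69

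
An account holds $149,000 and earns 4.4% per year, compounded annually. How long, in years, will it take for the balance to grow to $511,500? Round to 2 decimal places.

(1 + 0.044)^t = 511,500/149,000 = 3.4329.
t·ln(1 + 0.044) = ln(3.4329); t = 1.2334/0.0430595 ≈ 28.6441.

28.64 years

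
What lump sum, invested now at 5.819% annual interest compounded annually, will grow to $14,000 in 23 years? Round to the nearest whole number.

$3,812

Annual rate = 5.819% = 0.05819; 23 periods.
P = 14,000/(1 + 0.05819)^23 ≈ 14,000/3.6725187442 ≈ 3,812.0976.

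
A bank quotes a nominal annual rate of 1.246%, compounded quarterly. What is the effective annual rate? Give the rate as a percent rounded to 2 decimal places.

1.25%

EAR = (1 + 1.246%/4)^4 − 1 = (1 + 0.003115)^4 − 1.
(1 + 0.003115)^4 ≈ 1.012518, so EAR ≈ 1.25183%.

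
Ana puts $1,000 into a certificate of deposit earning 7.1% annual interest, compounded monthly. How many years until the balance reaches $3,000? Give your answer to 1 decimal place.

15.5 years

We need (1 + 0.00591667)^(12t) = 3, so 12t = ln 3 / ln 1.005917 ≈ 186.2297.
t ≈ 186.2297/12 = 15.5191 years.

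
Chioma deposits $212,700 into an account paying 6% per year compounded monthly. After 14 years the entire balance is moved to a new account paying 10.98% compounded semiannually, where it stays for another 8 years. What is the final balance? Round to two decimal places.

$1,156,236.15

Phase 1: 212,700·(1 + 0.005)^168 ≈ 491,661.1187.
Phase 2: 491,661.1187·(1 + 0.0549)^16 ≈ 1,156,236.1465.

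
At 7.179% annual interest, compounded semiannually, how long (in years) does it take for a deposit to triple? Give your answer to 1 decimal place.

15.6 years

(1 + 0.035895)^(2t) = 3.
2t = ln 3 / ln(1 + 0.035895) ≈ 1.0986/0.0352658 ≈ 31.1524.
t ≈ 15.5762.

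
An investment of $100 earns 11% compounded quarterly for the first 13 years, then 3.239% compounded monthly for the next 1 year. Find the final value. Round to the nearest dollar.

Phase 1: 100·(1 + 0.0275)^52 ≈ 409.8785.
Phase 2: 409.8785·(1 + 0.03239/12)^12 ≈ 423.3534.

$423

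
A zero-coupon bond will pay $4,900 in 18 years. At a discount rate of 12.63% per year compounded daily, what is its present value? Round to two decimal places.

$504.71

Periodic rate = 12.63%/365 = 0.000346027; 6570 periods.
P = 4,900/(1 + 0.1263/365)^6570 ≈ 4,900/9.70854826 ≈ 504.7099.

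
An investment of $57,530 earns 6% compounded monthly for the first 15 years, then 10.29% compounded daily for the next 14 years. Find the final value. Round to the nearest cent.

After 15 years at 6%: 57,530 × 2.45409356225 ≈ 141,184.0026.
Then 14 years at 10.29%: 141,184.0026 × 4.22237165087 ≈ 596,131.3303.

$596,131.33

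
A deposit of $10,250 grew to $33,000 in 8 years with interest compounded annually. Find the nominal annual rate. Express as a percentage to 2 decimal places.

(1 + r)^8 = 33,000/10,250 = 3.21951.
1 + r = 3.21951^(1/8) ≈ 1.157374, so r ≈ 0.157374.
r ≈ 15.73741%.

15.74%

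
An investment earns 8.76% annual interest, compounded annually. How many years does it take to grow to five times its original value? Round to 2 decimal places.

(1 + 0.0876)^t = 5.
t = ln 5 / ln(1 + 0.0876) ≈ 1.6094/0.0839734 ≈ 19.1660.

19.17 years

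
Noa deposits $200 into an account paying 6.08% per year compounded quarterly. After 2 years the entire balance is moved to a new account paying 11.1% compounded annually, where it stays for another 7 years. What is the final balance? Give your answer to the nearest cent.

$471.46

After 2 years at 6.08%: 200 × 1.12826956 ≈ 225.6539.
Then 7 years at 11.1%: 225.6539 × 2.08928849 ≈ 471.4561.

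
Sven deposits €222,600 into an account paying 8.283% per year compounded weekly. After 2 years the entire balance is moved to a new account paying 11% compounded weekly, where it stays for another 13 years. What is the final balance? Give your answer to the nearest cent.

Phase 1: 222,600·(1 + 0.08283/52)^104 ≈ 262,671.6151.
Phase 2: 262,671.6151·(1 + 0.11/52)^676 ≈ 1,095,969.0957.

€1,095,969.10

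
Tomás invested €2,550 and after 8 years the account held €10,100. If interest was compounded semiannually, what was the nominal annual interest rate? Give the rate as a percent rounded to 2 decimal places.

17.97%

The 16-period growth factor is 10,100/2,550 = 3.96078.
r/2 = 3.96078^(1/16) − 1 ≈ 0.0898364, so r ≈ 2·0.0898364 = 17.96729%.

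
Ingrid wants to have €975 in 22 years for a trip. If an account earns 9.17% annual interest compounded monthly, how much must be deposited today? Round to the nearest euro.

Periodic rate = 9.17%/12 = 0.00764167; 264 periods.
P = 975/(1 + 0.0917/12)^264 ≈ 975/7.46130921 ≈ 130.6741.

€131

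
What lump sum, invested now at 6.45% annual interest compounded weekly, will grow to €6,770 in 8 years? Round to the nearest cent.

Periodic rate = 6.45%/52 = 0.00124038; 416 periods.
P = 6,770/(1 + 0.0645/52)^416 ≈ 6,770/1.674777374 ≈ 4,042.3283.

€4,042.33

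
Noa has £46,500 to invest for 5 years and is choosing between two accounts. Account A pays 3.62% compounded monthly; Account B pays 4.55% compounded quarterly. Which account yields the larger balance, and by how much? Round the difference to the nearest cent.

A: (1 + 0.0362/12)^60 ≈ 1.1980887029, so 46,500 × 1.1980887029 ≈ 55,711.1247.
B: (1 + 0.011375)^20 ≈ 1.2538462448, so 46,500 × 1.2538462448 ≈ 58,303.8504.
Difference ≈ 2,592.7257 in favor of B.

Account B, by £2,592.73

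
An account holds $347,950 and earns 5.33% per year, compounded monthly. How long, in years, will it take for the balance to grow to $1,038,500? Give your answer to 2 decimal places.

20.56 years

We need (1 + 0.00444167)^(12t) = 2.9846, so 12t = ln 2.9846 / ln 1.004442 ≈ 246.7318.
t ≈ 246.7318/12 = 20.5610 years.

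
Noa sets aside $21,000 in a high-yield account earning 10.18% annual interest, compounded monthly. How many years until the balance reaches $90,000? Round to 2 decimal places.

We need (1 + 0.00848333)^(12t) = 4.2857, so 12t = ln 4.2857 / ln 1.008483 ≈ 172.2732.
t ≈ 172.2732/12 = 14.3561 years.

14.36 years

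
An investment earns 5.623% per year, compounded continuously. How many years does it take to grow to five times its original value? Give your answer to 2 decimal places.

e^(0.05623t) = 5, so 0.05623t = ln 5 ≈ 1.6094.
t ≈ 1.6094/0.05623 ≈ 28.6224.

28.62 years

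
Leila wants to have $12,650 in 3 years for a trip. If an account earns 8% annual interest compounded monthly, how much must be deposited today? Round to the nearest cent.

$9,958.77

Growth factor = (1 + 0.08/12)^36 ≈ 1.2702370516.
P = 12,650/1.2702370516 ≈ 9,958.7711.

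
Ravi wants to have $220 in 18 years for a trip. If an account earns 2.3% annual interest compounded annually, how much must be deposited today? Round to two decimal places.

$146.10

Growth factor = (1 + 0.023)^18 ≈ 1.50577959.
P = 220/1.50577959 ≈ 146.1037.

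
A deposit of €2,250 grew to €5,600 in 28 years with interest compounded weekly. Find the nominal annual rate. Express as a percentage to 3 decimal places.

(1 + r/52)^1456 = 5,600/2,250 = 2.48889.
1 + r/52 = 2.48889^(1/1456) ≈ 1.000626, so r/52 ≈ 0.000626457.
r ≈ 52·0.000626457 = 3.25758%.

3.258%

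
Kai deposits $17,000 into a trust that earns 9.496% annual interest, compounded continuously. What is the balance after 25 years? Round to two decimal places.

$182,584.55

A = P·e^(rt) = 17,000·e^(0.09496·25) = 17,000·e^2.374.
e^2.374 ≈ 10.7402675466, so A ≈ 182,584.5483.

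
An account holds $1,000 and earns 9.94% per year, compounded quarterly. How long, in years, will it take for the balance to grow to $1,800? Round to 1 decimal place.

6.0 years

(1 + 0.02485)^(4t) = 1,800/1,000 = 1.8.
4t·ln(1 + 0.02485) = ln(1.8); 4t = 0.58779/0.0245463 ≈ 23.9461.
t ≈ 5.9865 years.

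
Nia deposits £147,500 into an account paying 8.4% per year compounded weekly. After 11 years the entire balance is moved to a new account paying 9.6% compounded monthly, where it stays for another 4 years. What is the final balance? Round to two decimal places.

£544,329.53

After 11 years at 8.4%: 147,500 × 2.51747016639 ≈ 371,326.8495.
Then 4 years at 9.6%: 371,326.8495 × 1.46590403834 ≈ 544,329.5283.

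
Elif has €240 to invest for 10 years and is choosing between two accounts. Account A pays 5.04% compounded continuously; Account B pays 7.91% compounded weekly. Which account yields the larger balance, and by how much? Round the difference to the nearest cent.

A: e^(0.0504·10) = e^0.504 ≈ 1.65532936, so 240 × 1.65532936 ≈ 397.2790.
B: (1 + 0.0791/52)^520 ≈ 2.20427574, so 240 × 2.20427574 ≈ 529.0262.
Difference ≈ 131.7471 in favor of B.

Account B, by €131.75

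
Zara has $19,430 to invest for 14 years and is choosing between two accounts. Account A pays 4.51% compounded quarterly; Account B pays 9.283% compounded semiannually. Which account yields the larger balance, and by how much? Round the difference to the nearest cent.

Account B, by $32,808.11

Account A growth factor: (1 + 0.011275)^56 ≈ 1.8736099303; balance ≈ 36,404.2409.
Account B growth factor: (1 + 0.046415)^28 ≈ 3.5621383386; balance ≈ 69,212.3479.
Account B is larger by 32,808.1070.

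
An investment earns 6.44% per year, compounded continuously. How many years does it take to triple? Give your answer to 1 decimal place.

17.1 years

e^(0.0644t) = 3, so 0.0644t = ln 3 ≈ 1.0986.
t ≈ 1.0986/0.0644 ≈ 17.0592.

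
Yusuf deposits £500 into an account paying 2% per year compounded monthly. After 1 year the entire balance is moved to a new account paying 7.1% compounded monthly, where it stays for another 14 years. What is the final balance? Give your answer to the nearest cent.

After 1 years at 2%: 500 × 1.020184356 ≈ 510.0922.
Then 14 years at 7.1%: 510.0922 × 2.694118233 ≈ 1,374.2486.

£1,374.25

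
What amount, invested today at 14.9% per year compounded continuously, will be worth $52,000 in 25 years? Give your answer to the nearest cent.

P = A·e^(−rt) = 52,000·e^(−3.725).
e^(−3.725) ≈ 0.024113100427, so P ≈ 1,253.8812.

$1,253.88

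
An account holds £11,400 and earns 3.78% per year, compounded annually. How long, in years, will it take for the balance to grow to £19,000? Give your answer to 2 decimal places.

13.77 years

(1 + 0.0378)^t = 19,000/11,400 = 1.6667.
t·ln(1 + 0.0378) = ln(1.6667); t = 0.51083/0.0371031 ≈ 13.7677.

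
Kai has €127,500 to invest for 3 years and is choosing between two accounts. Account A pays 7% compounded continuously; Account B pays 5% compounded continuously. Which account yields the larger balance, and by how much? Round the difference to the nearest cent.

Account A growth factor: e^(0.07·3) = e^0.21 ≈ 1.23367805996; balance ≈ 157,293.9526.
Account B growth factor: e^(0.05·3) = e^0.15 ≈ 1.16183424273; balance ≈ 148,133.8659.
Account A is larger by 9,160.0867.

Account A, by €9,160.09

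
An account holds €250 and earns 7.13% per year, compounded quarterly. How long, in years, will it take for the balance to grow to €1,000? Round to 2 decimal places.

(1 + 0.017825)^(4t) = 1,000/250 = 4.
4t·ln(1 + 0.017825) = ln(4); 4t = 1.3863/0.017668 ≈ 78.4636.
t ≈ 19.6159 years.

19.62 years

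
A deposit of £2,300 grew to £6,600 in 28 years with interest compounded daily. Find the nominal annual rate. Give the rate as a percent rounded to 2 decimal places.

3.77%

The 10220-period growth factor is 6,600/2,300 = 2.86957.
r/365 = 2.86957^(1/10220) − 1 ≈ 0.000103152, so r ≈ 365·0.000103152 = 3.76505%.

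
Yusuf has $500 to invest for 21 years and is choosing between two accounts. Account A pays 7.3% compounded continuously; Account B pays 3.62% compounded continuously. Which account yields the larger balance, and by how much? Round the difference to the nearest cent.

Account A growth factor: e^(0.073·21) = e^1.533 ≈ 4.632052155; balance ≈ 2,316.0261.
Account B growth factor: e^(0.0362·21) = e^0.7602 ≈ 2.138703919; balance ≈ 1,069.3520.
Account A is larger by 1,246.6741.

Account A, by $1,246.67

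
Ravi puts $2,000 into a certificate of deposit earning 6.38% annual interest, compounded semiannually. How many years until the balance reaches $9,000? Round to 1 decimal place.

23.9 years

We need (1 + 0.0319)^(2t) = 4.5, so 2t = ln 4.5 / ln 1.0319 ≈ 47.8979.
t ≈ 47.8979/2 = 23.9489 years.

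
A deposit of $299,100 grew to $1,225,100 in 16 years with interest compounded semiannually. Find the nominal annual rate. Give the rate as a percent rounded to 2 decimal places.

The 32-period growth factor is 1,225,100/299,100 = 4.09595.
r/2 = 4.09595^(1/32) − 1 ≈ 0.0450477, so r ≈ 2·0.0450477 = 9.00953%.

9.01%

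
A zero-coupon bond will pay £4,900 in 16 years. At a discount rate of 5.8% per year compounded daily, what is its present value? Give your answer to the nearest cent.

£1,937.33

Growth factor = (1 + 0.058/365)^5840 ≈ 2.529258752.
P = 4,900/2.529258752 ≈ 1,937.3265.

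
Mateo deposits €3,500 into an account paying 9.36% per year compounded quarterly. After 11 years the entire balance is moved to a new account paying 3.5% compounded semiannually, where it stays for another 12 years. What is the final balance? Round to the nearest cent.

Phase 1: 3,500·(1 + 0.0234)^44 ≈ 9,684.2546.
Phase 2: 9,684.2546·(1 + 0.0175)^24 ≈ 14,685.6181.

€14,685.62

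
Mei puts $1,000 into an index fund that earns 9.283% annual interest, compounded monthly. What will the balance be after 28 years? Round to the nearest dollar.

Periodic rate = 9.283%/12 = 0.00773583; periods = 12·28 = 336.
A = 1,000·(1 + 0.09283/12)^336 ≈ 1,000·13.319616937 ≈ 13,319.6169.

$13,320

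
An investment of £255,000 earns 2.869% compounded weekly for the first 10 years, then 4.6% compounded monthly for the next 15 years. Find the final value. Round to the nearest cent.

£676,386.93

After 10 years at 2.869%: 255,000 × 1.33218557545 ≈ 339,707.3217.
Then 15 years at 4.6%: 339,707.3217 × 1.99108729722 ≈ 676,386.9331.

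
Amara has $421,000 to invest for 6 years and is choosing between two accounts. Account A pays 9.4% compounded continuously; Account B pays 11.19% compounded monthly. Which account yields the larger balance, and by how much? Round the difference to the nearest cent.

A: e^(0.094·6) = e^0.564 ≈ 1.75768921437, so 421,000 × 1.75768921437 ≈ 739,987.1592.
B: (1 + 0.009325)^72 ≈ 1.95089632941, so 421,000 × 1.95089632941 ≈ 821,327.3547.
Difference ≈ 81,340.1954 in favor of B.

Account B, by $81,340.20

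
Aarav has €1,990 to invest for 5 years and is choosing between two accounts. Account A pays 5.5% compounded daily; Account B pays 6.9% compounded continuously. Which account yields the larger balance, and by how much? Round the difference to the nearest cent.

Account A growth factor: (1 + 0.055/365)^1825 ≈ 1.3165034; balance ≈ 2,619.8418.
Account B growth factor: e^(0.069·5) = e^0.345 ≈ 1.41198992; balance ≈ 2,809.8599.
Account B is larger by 190.0182.

Account B, by €190.02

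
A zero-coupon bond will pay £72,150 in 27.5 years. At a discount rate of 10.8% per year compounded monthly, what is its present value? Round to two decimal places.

£3,751.04

Periodic rate = 10.8%/12 = 0.009; 330 periods.
P = 72,150/(1 + 0.009)^330 ≈ 72,150/19.234675246 ≈ 3,751.0381.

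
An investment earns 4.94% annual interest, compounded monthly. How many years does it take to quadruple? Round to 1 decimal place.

(1 + 0.00411667)^(12t) = 4.
12t = ln 4 / ln(1 + 0.00411667) ≈ 1.3863/0.00410822 ≈ 337.4443.
t ≈ 28.1204.

28.1 years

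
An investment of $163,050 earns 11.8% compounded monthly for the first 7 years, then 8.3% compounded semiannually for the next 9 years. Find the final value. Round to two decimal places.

Phase 1: 163,050·(1 + 0.118/12)^84 ≈ 370,933.2636.
Phase 2: 370,933.2636·(1 + 0.0415)^18 ≈ 771,192.3587.

$771,192.36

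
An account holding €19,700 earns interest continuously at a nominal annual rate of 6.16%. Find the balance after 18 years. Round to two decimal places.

A = P·e^(rt) = 19,700·e^(0.0616·18) = 19,700·e^1.1088.
e^1.1088 ≈ 3.0307193482, so A ≈ 59,705.1712.

€59,705.17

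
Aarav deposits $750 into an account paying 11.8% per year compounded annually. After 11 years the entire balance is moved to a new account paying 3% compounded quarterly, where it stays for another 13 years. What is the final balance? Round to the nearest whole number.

After 11 years at 11.8%: 750 × 3.410828153 ≈ 2,558.1211.
Then 13 years at 3%: 2,558.1211 × 1.474833013 ≈ 3,772.8015.

$3,773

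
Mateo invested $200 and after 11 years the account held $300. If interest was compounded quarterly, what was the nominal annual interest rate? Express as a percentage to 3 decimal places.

3.703%

(1 + r/4)^44 = 300/200 = 1.5.
1 + r/4 = 1.5^(1/44) ≈ 1.009258, so r/4 ≈ 0.00925771.
r ≈ 4·0.00925771 = 3.70308%.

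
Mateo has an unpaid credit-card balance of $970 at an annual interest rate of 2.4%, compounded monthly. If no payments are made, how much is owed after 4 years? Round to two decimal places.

$1,067.63

Growth factor = (1 + 0.002)^48 ≈ 1.100653537.
A ≈ 970 × 1.100653537 ≈ 1,067.6339.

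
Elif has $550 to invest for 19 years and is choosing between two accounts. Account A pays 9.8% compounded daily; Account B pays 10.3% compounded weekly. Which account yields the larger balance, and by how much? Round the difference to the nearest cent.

Account B, by $346.16

Account A growth factor: (1 + 0.098/365)^6935 ≈ 6.434988652; balance ≈ 3,539.2438.
Account B growth factor: (1 + 0.103/52)^988 ≈ 7.064373763; balance ≈ 3,885.4056.
Account B is larger by 346.1618.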